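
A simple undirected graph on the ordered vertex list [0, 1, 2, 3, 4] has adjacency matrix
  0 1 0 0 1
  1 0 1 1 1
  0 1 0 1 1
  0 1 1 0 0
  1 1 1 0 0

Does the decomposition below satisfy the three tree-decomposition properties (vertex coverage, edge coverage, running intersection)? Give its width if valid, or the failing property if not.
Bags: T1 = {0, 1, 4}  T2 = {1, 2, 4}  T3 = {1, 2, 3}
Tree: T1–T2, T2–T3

Yes; width 2.

Checking the three conditions: (i) the bags cover all of {0, 1, 2, 3, 4}; (ii) for each edge, some bag contains both endpoints; (iii) the bags containing any fixed vertex form a subtree. All hold, so the decomposition is valid with width 3 − 1 = 2.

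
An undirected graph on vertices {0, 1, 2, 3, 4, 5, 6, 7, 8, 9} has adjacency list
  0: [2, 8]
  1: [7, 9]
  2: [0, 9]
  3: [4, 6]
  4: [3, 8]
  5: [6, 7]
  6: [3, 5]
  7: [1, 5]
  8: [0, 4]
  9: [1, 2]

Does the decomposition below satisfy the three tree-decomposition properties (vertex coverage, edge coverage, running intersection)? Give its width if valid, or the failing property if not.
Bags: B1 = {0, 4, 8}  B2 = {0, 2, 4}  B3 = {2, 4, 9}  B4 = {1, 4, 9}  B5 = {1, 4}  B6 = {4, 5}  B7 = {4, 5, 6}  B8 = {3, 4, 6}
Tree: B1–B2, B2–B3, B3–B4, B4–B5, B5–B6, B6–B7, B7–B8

No — vertex 7 appears in no bag.

A tree decomposition must satisfy three properties: every vertex lies in some bag; for every edge, both endpoints lie together in some bag; and for every vertex, the bags containing it form a connected subtree. Here vertex 7 appears in no bag, so the decomposition is invalid.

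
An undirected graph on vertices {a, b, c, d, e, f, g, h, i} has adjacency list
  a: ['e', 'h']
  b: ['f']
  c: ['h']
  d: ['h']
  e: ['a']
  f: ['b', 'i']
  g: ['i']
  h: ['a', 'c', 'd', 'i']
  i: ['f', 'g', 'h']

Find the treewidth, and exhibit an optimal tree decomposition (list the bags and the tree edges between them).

Treewidth 1.
One such decomposition:
Bags: B1 = {a, h}  B2 = {h, i}  B3 = {g, i}  B4 = {a, e}  B5 = {c, h}  B6 = {f, i}  B7 = {d, h}  B8 = {b, f}
Tree: B1–B2, B2–B3, B1–B4, B1–B5, B2–B6, B2–B7, B6–B8

Each bag holds 2 vertices, so the decomposition has width 1, which upper-bounds the treewidth. G has an edge, so its treewidth is at least 1. Therefore the treewidth is 1.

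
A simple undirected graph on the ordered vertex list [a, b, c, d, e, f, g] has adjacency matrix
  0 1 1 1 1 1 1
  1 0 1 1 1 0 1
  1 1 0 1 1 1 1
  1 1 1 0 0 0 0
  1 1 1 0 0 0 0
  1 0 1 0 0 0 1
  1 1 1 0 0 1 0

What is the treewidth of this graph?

A width-3 tree decomposition is:
Bags: B1 = {a, b, c, g}  B2 = {a, b, c, d}  B3 = {a, c, f, g}  B4 = {a, b, c, e}
Tree: B1–B2, B1–B3, B2–B4
Each bag holds 4 vertices, so the decomposition has width 3, which upper-bounds the treewidth. On the other hand G contains the 4-clique {a, c, f, g}. A clique must lie in a single bag of any decomposition, so no decomposition can have width below 3. The upper and lower bounds meet at 3, so that is the treewidth.

3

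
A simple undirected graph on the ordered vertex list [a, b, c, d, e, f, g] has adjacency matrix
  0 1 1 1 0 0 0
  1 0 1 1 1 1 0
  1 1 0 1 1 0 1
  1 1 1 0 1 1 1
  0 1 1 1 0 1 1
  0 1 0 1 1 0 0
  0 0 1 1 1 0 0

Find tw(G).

3

A width-3 tree decomposition is:
Bags: B1 = {b, c, d, e}  B2 = {b, d, e, f}  B3 = {a, b, c, d}  B4 = {c, d, e, g}
Tree: B1–B2, B1–B3, B1–B4
Each bag holds 4 vertices, so the decomposition has width 3, which upper-bounds the treewidth. For the lower bound, the 4 vertices {c, d, e, g} are pairwise adjacent, and any tree decomposition puts a clique entirely inside one bag — forcing width ≥ 3. Hence tw(G) = 3 exactly.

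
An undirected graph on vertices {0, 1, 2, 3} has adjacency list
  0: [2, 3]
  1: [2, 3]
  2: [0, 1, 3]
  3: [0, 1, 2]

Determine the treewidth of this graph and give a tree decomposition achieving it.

Treewidth 2.
One such decomposition:
Bags: B1 = {1, 2, 3}  B2 = {0, 2, 3}
Tree: B1–B2

Every bag has size at most 3, so the width is 3 − 1 = 2 and tw(G) ≤ 2. Conversely, {0, 2, 3} is a clique of size 3, and the vertices of any clique must share a bag in every tree decomposition; so some bag has ≥ 3 vertices and tw(G) ≥ 2. Combining the bounds, tw(G) = 2.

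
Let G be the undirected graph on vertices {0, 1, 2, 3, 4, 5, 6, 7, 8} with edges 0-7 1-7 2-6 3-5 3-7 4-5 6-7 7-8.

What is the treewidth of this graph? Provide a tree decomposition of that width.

Treewidth 1.
One optimal decomposition is:
Bags: B1 = {7, 8}  B2 = {6, 7}  B3 = {3, 7}  B4 = {2, 6}  B5 = {1, 7}  B6 = {0, 7}  B7 = {3, 5}  B8 = {4, 5}
Tree: B1–B2, B2–B3, B2–B4, B2–B5, B2–B6, B3–B7, B7–B8

Each bag holds 2 vertices, so the decomposition has width 1, which upper-bounds the treewidth. G has an edge, so its treewidth is at least 1. Combining the bounds, tw(G) = 1.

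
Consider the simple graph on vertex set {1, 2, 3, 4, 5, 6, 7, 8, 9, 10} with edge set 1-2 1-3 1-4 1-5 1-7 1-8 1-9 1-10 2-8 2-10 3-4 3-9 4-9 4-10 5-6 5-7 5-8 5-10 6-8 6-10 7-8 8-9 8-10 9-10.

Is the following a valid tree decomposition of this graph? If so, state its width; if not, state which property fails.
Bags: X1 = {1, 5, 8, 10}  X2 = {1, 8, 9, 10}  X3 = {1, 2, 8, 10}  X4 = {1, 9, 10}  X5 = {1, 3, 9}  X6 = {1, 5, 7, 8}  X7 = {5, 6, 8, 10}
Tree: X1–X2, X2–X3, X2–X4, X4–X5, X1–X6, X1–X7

No — vertex 4 appears in no bag.

A tree decomposition must satisfy three properties: every vertex lies in some bag; for every edge, both endpoints lie together in some bag; and for every vertex, the bags containing it form a connected subtree. Here vertex 4 appears in no bag, so the decomposition is invalid.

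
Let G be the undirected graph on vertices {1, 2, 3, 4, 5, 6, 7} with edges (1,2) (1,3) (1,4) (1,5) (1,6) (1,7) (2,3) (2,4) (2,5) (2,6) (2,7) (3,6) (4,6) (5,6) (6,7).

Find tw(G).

3

A width-3 tree decomposition is:
Bags: B1 = {1, 2, 6, 7}  B2 = {1, 2, 3, 6}  B3 = {1, 2, 4, 6}  B4 = {1, 2, 5, 6}
Tree: B1–B2, B1–B3, B1–B4
Every bag has size at most 4, so the width is 4 − 1 = 3 and tw(G) ≤ 3. For the lower bound, the 4 vertices {1, 2, 3, 6} are pairwise adjacent, and any tree decomposition puts a clique entirely inside one bag — forcing width ≥ 3. Hence tw(G) = 3 exactly.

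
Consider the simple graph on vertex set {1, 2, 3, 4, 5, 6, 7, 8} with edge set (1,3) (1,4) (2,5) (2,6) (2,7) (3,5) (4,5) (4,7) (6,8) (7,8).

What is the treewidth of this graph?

2

A width-2 tree decomposition is:
Bags: B1 = {2, 6, 8}  B2 = {2, 7, 8}  B3 = {2, 5, 7}  B4 = {4, 5, 7}  B5 = {3, 4, 5}  B6 = {1, 3, 4}
Tree: B1–B2, B2–B3, B3–B4, B4–B5, B5–B6
Every bag has size at most 3, so the width is 3 − 1 = 2 and tw(G) ≤ 2. For the lower bound, G contains the cycle 6–8–7–2–6, so G is not a forest; only forests have treewidth ≤ 1, hence tw(G) ≥ 2. Therefore the treewidth is 2.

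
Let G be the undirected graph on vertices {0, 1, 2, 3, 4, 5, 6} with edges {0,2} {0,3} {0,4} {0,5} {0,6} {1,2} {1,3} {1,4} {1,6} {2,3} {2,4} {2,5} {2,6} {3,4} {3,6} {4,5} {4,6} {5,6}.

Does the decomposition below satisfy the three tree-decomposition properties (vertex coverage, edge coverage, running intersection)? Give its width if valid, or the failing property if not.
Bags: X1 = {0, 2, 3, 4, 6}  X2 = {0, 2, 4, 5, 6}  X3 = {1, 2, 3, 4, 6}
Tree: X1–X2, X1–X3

Yes; width 4.

Checking the three conditions: (i) the bags cover all of {0, 1, 2, 3, 4, 5, 6}; (ii) for each edge, some bag contains both endpoints; (iii) the bags containing any fixed vertex form a subtree. All hold, so the decomposition is valid with width 5 − 1 = 4.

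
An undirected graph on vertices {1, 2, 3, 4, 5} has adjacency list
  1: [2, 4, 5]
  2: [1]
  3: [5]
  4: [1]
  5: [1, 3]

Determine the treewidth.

1

A width-1 tree decomposition is:
Bags: B1 = {1, 2}  B2 = {1, 5}  B3 = {1, 4}  B4 = {3, 5}
Tree: B1–B2, B2–B3, B2–B4
The largest bag has 2 vertices, giving width 1; this decomposition certifies tw(G) ≤ 1. Since G has at least one edge (e.g. 1–2), it is not an edgeless graph, so tw(G) ≥ 1. Combining the bounds, tw(G) = 1.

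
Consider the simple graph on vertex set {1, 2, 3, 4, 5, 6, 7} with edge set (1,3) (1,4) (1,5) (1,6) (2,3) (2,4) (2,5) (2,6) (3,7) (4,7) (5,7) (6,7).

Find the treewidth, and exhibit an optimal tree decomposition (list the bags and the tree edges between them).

Every bag has size at most 4, so the width is 4 − 1 = 3 and tw(G) ≤ 3. For the lower bound: the 4 vertex sets {2,5}, {1,4}, {7}, {6} are disjoint, each induces a connected subgraph, and every pair is joined by at least one edge of G. Contracting each set to a single vertex therefore yields K_{4} as a minor, and since treewidth is minor-monotone, tw(G) ≥ tw(K_{4}) = 3. The upper and lower bounds meet at 3, so that is the treewidth.

Treewidth 3.
One such decomposition:
Bags: B1 = {1, 2, 5, 7}  B2 = {1, 2, 4, 7}  B3 = {1, 2, 6, 7}  B4 = {1, 2, 3, 7}
Tree: B1–B2, B2–B3, B3–B4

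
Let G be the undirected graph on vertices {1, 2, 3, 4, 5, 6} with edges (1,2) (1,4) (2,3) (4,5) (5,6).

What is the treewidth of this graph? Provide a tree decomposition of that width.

The largest bag has 2 vertices, giving width 1; this decomposition certifies tw(G) ≤ 1. Any graph with an edge has treewidth ≥ 1, and G has the edge 3–2. Therefore the treewidth is 1.

Treewidth 1.
One such decomposition:
Bags: B1 = {2, 3}  B2 = {1, 2}  B3 = {1, 4}  B4 = {4, 5}  B5 = {5, 6}
Tree: B1–B2, B2–B3, B3–B4, B4–B5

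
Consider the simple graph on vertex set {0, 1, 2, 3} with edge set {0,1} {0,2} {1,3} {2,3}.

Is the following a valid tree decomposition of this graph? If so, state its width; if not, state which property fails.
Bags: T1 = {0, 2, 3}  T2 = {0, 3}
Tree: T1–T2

No — vertex 1 appears in no bag.

A tree decomposition must satisfy three properties: every vertex lies in some bag; for every edge, both endpoints lie together in some bag; and for every vertex, the bags containing it form a connected subtree. Here vertex 1 appears in no bag, so the decomposition is invalid.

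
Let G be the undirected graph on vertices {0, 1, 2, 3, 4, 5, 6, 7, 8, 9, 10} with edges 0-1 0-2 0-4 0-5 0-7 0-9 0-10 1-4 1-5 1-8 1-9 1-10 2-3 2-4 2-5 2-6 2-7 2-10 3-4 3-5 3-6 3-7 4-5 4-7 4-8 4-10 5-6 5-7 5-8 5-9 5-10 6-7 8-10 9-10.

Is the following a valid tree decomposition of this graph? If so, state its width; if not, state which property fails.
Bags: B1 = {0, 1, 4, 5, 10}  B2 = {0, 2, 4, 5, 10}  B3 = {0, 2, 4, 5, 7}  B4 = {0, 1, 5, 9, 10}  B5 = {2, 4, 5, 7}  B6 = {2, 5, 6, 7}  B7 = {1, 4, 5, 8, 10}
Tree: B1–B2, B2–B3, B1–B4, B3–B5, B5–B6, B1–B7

A tree decomposition must satisfy three properties: every vertex lies in some bag; for every edge, both endpoints lie together in some bag; and for every vertex, the bags containing it form a connected subtree. Here vertex 3 appears in no bag, so the decomposition is invalid.

No — vertex 3 appears in no bag.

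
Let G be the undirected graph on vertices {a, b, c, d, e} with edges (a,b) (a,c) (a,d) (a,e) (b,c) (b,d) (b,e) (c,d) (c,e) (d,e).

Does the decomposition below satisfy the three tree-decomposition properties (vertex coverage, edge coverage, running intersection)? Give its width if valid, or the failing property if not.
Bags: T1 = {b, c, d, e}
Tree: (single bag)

No — vertex a appears in no bag.

A tree decomposition must satisfy three properties: every vertex lies in some bag; for every edge, both endpoints lie together in some bag; and for every vertex, the bags containing it form a connected subtree. Here vertex a appears in no bag, so the decomposition is invalid.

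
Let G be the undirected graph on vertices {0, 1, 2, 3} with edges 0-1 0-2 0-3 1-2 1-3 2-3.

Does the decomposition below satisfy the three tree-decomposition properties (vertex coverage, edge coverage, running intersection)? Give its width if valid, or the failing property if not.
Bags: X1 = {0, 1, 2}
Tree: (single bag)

A tree decomposition must satisfy three properties: every vertex lies in some bag; for every edge, both endpoints lie together in some bag; and for every vertex, the bags containing it form a connected subtree. Here vertex 3 appears in no bag, so the decomposition is invalid.

No — vertex 3 appears in no bag.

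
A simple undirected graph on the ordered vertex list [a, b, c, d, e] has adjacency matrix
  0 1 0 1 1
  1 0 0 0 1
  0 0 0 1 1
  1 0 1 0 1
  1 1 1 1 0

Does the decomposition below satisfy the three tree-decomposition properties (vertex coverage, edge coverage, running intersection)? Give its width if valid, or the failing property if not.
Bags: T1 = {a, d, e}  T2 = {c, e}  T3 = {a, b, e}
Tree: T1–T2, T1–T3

No — edge (d,c) lies in no bag.

A tree decomposition must satisfy three properties: every vertex lies in some bag; for every edge, both endpoints lie together in some bag; and for every vertex, the bags containing it form a connected subtree. Here edge (d,c) lies in no bag, so the decomposition is invalid.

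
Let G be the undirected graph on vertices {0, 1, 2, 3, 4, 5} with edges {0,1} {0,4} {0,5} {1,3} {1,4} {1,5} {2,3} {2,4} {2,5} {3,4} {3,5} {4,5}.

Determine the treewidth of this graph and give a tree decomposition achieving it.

Each bag holds 4 vertices, so the decomposition has width 3, which upper-bounds the treewidth. For the lower bound, the 4 vertices {0, 1, 4, 5} are pairwise adjacent, and any tree decomposition puts a clique entirely inside one bag — forcing width ≥ 3. Therefore the treewidth is 3.

Treewidth 3.
One such decomposition:
Bags: B1 = {1, 3, 4, 5}  B2 = {0, 1, 4, 5}  B3 = {2, 3, 4, 5}
Tree: B1–B2, B1–B3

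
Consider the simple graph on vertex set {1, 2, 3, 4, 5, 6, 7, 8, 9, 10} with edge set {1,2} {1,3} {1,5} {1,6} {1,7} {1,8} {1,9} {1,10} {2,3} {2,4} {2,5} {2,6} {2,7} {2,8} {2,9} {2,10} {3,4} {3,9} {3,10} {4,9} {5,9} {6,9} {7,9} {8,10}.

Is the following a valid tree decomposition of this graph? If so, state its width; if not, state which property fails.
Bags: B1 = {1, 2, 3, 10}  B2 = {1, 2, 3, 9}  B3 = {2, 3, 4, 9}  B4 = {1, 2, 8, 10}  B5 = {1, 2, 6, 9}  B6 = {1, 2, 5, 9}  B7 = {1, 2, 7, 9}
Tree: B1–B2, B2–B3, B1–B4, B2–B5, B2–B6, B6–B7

Yes; width 3.

Every vertex of G appears in some bag (union = {1, 2, 3, 4, 5, 6, 7, 8, 9, 10}); every edge is covered by a bag; and for each vertex v the set of bags containing v is connected in the bag tree. The decomposition is therefore valid. The largest bag has 4 vertices, so the width is 3.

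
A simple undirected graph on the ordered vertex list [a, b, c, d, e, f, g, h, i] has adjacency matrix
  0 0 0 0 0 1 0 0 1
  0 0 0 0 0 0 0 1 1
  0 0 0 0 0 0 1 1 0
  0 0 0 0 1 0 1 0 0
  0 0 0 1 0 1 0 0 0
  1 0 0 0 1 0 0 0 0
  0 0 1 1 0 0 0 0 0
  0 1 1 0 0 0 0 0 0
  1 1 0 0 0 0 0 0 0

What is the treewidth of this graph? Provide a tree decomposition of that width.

Each bag holds 3 vertices, so the decomposition has width 2, which upper-bounds the treewidth. The edges h–c–g–d–e–f–a–i–b–h form a cycle, so G is not a tree and its treewidth is at least 2. Combining the bounds, tw(G) = 2.

Treewidth 2.
One optimal decomposition is:
Bags: B1 = {c, g, h}  B2 = {d, g, h}  B3 = {d, e, h}  B4 = {e, f, h}  B5 = {a, f, h}  B6 = {a, h, i}  B7 = {b, h, i}
Tree: B1–B2, B2–B3, B3–B4, B4–B5, B5–B6, B6–B7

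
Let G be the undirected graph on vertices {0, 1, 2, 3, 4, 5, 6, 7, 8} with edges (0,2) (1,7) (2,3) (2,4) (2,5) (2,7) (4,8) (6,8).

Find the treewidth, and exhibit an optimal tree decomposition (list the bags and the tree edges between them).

Each bag holds 2 vertices, so the decomposition has width 1, which upper-bounds the treewidth. Since G has at least one edge (e.g. 2–3), it is not an edgeless graph, so tw(G) ≥ 1. The upper and lower bounds meet at 1, so that is the treewidth.

Treewidth 1.
One such decomposition:
Bags: B1 = {2, 3}  B2 = {2, 4}  B3 = {2, 7}  B4 = {0, 2}  B5 = {1, 7}  B6 = {4, 8}  B7 = {6, 8}  B8 = {2, 5}
Tree: B1–B2, B1–B3, B3–B4, B3–B5, B2–B6, B6–B7, B3–B8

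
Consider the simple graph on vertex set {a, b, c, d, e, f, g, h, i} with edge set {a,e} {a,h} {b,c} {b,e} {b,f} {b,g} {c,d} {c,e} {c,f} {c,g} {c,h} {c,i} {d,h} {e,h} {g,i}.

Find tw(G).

2

A width-2 tree decomposition is:
Bags: B1 = {b, c, e}  B2 = {b, c, g}  B3 = {c, e, h}  B4 = {b, c, f}  B5 = {c, g, i}  B6 = {a, e, h}  B7 = {c, d, h}
Tree: B1–B2, B1–B3, B1–B4, B2–B5, B3–B6, B3–B7
Every bag has size at most 3, so the width is 3 − 1 = 2 and tw(G) ≤ 2. For the lower bound, the 3 vertices {c, d, h} are pairwise adjacent, and any tree decomposition puts a clique entirely inside one bag — forcing width ≥ 2. Combining the bounds, tw(G) = 2.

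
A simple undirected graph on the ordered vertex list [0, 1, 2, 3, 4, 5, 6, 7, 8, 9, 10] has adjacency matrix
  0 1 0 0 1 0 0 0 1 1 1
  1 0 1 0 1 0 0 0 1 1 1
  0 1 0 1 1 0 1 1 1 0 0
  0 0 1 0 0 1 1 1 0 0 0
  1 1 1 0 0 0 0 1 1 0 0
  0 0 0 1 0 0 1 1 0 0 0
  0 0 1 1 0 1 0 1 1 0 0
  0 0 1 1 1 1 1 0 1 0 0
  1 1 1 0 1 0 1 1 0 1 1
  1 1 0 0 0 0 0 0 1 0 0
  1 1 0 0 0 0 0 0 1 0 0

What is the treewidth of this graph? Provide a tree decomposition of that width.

Treewidth 3.
One such decomposition:
Bags: B1 = {2, 6, 7, 8}  B2 = {2, 4, 7, 8}  B3 = {1, 2, 4, 8}  B4 = {0, 1, 4, 8}  B5 = {2, 3, 6, 7}  B6 = {3, 5, 6, 7}  B7 = {0, 1, 8, 9}  B8 = {0, 1, 8, 10}
Tree: B1–B2, B2–B3, B3–B4, B1–B5, B5–B6, B4–B7, B7–B8

The largest bag has 4 vertices, giving width 3; this decomposition certifies tw(G) ≤ 3. Conversely, {0, 1, 8, 9} is a clique of size 4, and the vertices of any clique must share a bag in every tree decomposition; so some bag has ≥ 4 vertices and tw(G) ≥ 3. The upper and lower bounds meet at 3, so that is the treewidth.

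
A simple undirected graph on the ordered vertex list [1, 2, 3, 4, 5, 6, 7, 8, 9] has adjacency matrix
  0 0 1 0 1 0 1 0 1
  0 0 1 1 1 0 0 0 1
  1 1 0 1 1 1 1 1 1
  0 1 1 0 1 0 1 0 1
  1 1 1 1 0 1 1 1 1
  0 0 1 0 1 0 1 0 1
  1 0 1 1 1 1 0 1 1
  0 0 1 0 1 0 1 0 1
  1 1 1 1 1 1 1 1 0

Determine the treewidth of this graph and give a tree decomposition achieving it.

Every bag has size at most 5, so the width is 5 − 1 = 4 and tw(G) ≤ 4. On the other hand G contains the 5-clique {2, 3, 4, 5, 9}. A clique must lie in a single bag of any decomposition, so no decomposition can have width below 4. Combining the bounds, tw(G) = 4.

Treewidth 4.
One optimal decomposition is:
Bags: B1 = {3, 4, 5, 7, 9}  B2 = {3, 5, 7, 8, 9}  B3 = {3, 5, 6, 7, 9}  B4 = {1, 3, 5, 7, 9}  B5 = {2, 3, 4, 5, 9}
Tree: B1–B2, B2–B3, B3–B4, B1–B5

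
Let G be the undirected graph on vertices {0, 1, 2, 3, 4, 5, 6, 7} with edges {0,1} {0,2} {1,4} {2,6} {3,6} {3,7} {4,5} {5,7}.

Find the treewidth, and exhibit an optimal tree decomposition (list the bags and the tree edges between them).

Every bag has size at most 3, so the width is 3 − 1 = 2 and tw(G) ≤ 2. The edges 3–7–5–4–1–0–2–6–3 form a cycle, so G is not a tree and its treewidth is at least 2. Combining the bounds, tw(G) = 2.

Treewidth 2.
One optimal decomposition is:
Bags: B1 = {3, 5, 7}  B2 = {3, 4, 5}  B3 = {1, 3, 4}  B4 = {0, 1, 3}  B5 = {0, 2, 3}  B6 = {2, 3, 6}
Tree: B1–B2, B2–B3, B3–B4, B4–B5, B5–B6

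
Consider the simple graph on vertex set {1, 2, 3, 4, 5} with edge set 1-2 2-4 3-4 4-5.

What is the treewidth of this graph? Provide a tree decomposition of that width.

Treewidth 1.
Bags: B1 = {2, 4}  B2 = {4, 5}  B3 = {3, 4}  B4 = {1, 2}
Tree: B1–B2, B1–B3, B1–B4

Every bag has size at most 2, so the width is 2 − 1 = 1 and tw(G) ≤ 1. Since G has at least one edge (e.g. 4–2), it is not an edgeless graph, so tw(G) ≥ 1. Combining the bounds, tw(G) = 1.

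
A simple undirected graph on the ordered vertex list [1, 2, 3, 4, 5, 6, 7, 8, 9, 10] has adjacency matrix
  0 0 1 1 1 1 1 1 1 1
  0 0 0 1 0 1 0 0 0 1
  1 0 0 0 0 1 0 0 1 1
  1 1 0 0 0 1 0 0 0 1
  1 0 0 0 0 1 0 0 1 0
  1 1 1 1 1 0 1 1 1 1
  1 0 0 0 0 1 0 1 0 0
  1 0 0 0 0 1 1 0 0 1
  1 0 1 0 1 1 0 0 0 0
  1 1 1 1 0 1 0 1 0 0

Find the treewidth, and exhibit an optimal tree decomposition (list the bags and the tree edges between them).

Every bag has size at most 4, so the width is 4 − 1 = 3 and tw(G) ≤ 3. Conversely, {1, 3, 6, 9} is a clique of size 4, and the vertices of any clique must share a bag in every tree decomposition; so some bag has ≥ 4 vertices and tw(G) ≥ 3. Hence tw(G) = 3 exactly.

Treewidth 3.
Bags: B1 = {1, 5, 6, 9}  B2 = {1, 3, 6, 9}  B3 = {1, 3, 6, 10}  B4 = {1, 4, 6, 10}  B5 = {1, 6, 8, 10}  B6 = {2, 4, 6, 10}  B7 = {1, 6, 7, 8}
Tree: B1–B2, B2–B3, B3–B4, B3–B5, B4–B6, B5–B7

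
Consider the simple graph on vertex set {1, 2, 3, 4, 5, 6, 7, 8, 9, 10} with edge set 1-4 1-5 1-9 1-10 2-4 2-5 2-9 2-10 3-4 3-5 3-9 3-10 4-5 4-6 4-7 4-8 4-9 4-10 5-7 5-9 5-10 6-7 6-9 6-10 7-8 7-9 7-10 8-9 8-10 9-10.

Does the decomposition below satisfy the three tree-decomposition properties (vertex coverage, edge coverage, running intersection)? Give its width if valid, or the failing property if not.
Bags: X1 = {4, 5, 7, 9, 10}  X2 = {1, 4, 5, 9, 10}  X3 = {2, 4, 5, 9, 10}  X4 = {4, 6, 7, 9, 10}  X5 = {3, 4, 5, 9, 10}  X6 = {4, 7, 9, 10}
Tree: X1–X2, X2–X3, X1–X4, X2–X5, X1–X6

A tree decomposition must satisfy three properties: every vertex lies in some bag; for every edge, both endpoints lie together in some bag; and for every vertex, the bags containing it form a connected subtree. Here vertex 8 appears in no bag, so the decomposition is invalid.

No — vertex 8 appears in no bag.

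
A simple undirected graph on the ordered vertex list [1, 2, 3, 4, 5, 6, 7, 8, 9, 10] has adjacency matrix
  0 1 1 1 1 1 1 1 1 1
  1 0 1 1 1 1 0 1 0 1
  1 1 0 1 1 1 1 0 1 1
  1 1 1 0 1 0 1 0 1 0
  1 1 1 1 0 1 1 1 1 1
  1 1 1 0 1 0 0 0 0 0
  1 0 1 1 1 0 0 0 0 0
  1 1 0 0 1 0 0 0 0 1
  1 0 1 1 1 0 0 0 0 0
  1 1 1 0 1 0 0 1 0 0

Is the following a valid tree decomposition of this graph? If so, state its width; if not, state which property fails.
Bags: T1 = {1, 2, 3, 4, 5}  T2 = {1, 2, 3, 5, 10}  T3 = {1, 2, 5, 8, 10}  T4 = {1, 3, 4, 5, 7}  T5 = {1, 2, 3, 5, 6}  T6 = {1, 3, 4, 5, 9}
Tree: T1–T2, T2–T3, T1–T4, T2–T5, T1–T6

Every vertex of G appears in some bag (union = {1, 2, 3, 4, 5, 6, 7, 8, 9, 10}); every edge is covered by a bag; and for each vertex v the set of bags containing v is connected in the bag tree. The decomposition is therefore valid. The largest bag has 5 vertices, so the width is 4.

Yes; width 4.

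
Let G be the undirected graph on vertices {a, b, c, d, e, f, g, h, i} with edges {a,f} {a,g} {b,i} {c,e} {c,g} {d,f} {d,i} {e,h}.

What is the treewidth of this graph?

1

A width-1 tree decomposition is:
Bags: B1 = {b, i}  B2 = {d, i}  B3 = {d, f}  B4 = {a, f}  B5 = {a, g}  B6 = {c, g}  B7 = {c, e}  B8 = {e, h}
Tree: B1–B2, B2–B3, B3–B4, B4–B5, B5–B6, B6–B7, B7–B8
Each bag holds 2 vertices, so the decomposition has width 1, which upper-bounds the treewidth. Since G has at least one edge (e.g. b–i), it is not an edgeless graph, so tw(G) ≥ 1. The upper and lower bounds meet at 1, so that is the treewidth.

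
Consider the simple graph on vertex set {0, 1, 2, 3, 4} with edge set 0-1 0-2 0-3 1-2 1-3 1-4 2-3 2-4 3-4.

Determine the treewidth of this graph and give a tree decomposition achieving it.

Treewidth 3.
One such decomposition:
Bags: B1 = {1, 2, 3, 4}  B2 = {0, 1, 2, 3}
Tree: B1–B2

The largest bag has 4 vertices, giving width 3; this decomposition certifies tw(G) ≤ 3. For the lower bound, the 4 vertices {0, 1, 2, 3} are pairwise adjacent, and any tree decomposition puts a clique entirely inside one bag — forcing width ≥ 3. Therefore the treewidth is 3.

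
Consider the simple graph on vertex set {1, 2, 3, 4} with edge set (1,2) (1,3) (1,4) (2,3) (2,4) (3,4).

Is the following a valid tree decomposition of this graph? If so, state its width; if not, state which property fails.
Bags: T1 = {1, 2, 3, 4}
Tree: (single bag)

Every vertex of G appears in some bag (union = {1, 2, 3, 4}); every edge is covered by a bag; and for each vertex v the set of bags containing v is connected in the bag tree. The decomposition is therefore valid. The largest bag has 4 vertices, so the width is 3.

Yes; width 3.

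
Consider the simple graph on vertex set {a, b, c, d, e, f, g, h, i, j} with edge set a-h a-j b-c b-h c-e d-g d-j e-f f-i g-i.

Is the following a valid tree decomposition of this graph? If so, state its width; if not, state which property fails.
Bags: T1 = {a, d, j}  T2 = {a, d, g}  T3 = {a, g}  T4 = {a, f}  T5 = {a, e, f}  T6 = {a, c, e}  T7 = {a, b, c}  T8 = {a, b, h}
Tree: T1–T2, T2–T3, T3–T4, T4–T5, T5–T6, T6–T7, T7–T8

A tree decomposition must satisfy three properties: every vertex lies in some bag; for every edge, both endpoints lie together in some bag; and for every vertex, the bags containing it form a connected subtree. Here vertex i appears in no bag, so the decomposition is invalid.

No — vertex i appears in no bag.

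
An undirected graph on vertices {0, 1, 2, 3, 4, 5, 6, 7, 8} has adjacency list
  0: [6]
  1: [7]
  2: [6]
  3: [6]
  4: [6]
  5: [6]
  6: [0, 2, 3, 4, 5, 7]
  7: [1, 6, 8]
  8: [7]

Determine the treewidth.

A width-1 tree decomposition is:
Bags: B1 = {6, 7}  B2 = {3, 6}  B3 = {5, 6}  B4 = {1, 7}  B5 = {2, 6}  B6 = {4, 6}  B7 = {7, 8}  B8 = {0, 6}
Tree: B1–B2, B2–B3, B1–B4, B1–B5, B1–B6, B4–B7, B6–B8
Each bag holds 2 vertices, so the decomposition has width 1, which upper-bounds the treewidth. Since G has at least one edge (e.g. 7–6), it is not an edgeless graph, so tw(G) ≥ 1. Hence tw(G) = 1 exactly.

1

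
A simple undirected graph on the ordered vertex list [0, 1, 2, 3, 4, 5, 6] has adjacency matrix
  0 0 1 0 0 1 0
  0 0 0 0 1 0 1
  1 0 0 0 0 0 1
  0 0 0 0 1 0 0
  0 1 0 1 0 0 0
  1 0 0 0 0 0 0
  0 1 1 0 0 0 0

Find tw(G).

A width-1 tree decomposition is:
Bags: B1 = {3, 4}  B2 = {1, 4}  B3 = {1, 6}  B4 = {2, 6}  B5 = {0, 2}  B6 = {0, 5}
Tree: B1–B2, B2–B3, B3–B4, B4–B5, B5–B6
Each bag holds 2 vertices, so the decomposition has width 1, which upper-bounds the treewidth. Since G has at least one edge (e.g. 3–4), it is not an edgeless graph, so tw(G) ≥ 1. Combining the bounds, tw(G) = 1.

1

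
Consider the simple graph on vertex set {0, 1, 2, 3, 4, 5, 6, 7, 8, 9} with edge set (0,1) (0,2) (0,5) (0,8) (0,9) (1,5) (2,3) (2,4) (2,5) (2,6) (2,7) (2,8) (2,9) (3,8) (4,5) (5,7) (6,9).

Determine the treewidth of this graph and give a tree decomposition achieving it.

Treewidth 2.
One optimal decomposition is:
Bags: B1 = {0, 1, 5}  B2 = {0, 2, 5}  B3 = {0, 2, 9}  B4 = {2, 6, 9}  B5 = {0, 2, 8}  B6 = {2, 5, 7}  B7 = {2, 3, 8}  B8 = {2, 4, 5}
Tree: B1–B2, B2–B3, B3–B4, B3–B5, B2–B6, B5–B7, B2–B8

The largest bag has 3 vertices, giving width 2; this decomposition certifies tw(G) ≤ 2. Conversely, {0, 1, 5} is a clique of size 3, and the vertices of any clique must share a bag in every tree decomposition; so some bag has ≥ 3 vertices and tw(G) ≥ 2. Hence tw(G) = 2 exactly.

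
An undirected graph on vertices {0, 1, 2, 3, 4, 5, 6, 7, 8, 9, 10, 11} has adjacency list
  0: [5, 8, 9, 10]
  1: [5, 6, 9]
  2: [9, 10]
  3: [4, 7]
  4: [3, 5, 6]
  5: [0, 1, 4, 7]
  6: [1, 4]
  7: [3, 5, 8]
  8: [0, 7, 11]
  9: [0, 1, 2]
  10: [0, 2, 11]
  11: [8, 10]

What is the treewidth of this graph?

3

A width-3 tree decomposition is:
Bags: B1 = {2, 9, 10, 11}  B2 = {0, 9, 10, 11}  B3 = {0, 8, 9, 11}  B4 = {0, 1, 8, 9}  B5 = {0, 1, 5, 8}  B6 = {1, 5, 7, 8}  B7 = {1, 5, 6, 7}  B8 = {4, 5, 6, 7}  B9 = {3, 4, 6, 7}
Tree: B1–B2, B2–B3, B3–B4, B4–B5, B5–B6, B6–B7, B7–B8, B8–B9
Every bag has size at most 4, so the width is 4 − 1 = 3 and tw(G) ≤ 3. For the lower bound: the 4 vertex sets {2,10,11}, {9}, {0}, {1,5,7,8} are disjoint, each induces a connected subgraph, and every pair is joined by at least one edge of G. Contracting each set to a single vertex therefore yields K_{4} as a minor, and since treewidth is minor-monotone, tw(G) ≥ tw(K_{4}) = 3. Combining the bounds, tw(G) = 3.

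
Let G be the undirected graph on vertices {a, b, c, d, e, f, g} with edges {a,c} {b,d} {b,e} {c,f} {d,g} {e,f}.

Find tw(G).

1

A width-1 tree decomposition is:
Bags: B1 = {a, c}  B2 = {c, f}  B3 = {e, f}  B4 = {b, e}  B5 = {b, d}  B6 = {d, g}
Tree: B1–B2, B2–B3, B3–B4, B4–B5, B5–B6
Every bag has size at most 2, so the width is 2 − 1 = 1 and tw(G) ≤ 1. Any graph with an edge has treewidth ≥ 1, and G has the edge a–c. Combining the bounds, tw(G) = 1.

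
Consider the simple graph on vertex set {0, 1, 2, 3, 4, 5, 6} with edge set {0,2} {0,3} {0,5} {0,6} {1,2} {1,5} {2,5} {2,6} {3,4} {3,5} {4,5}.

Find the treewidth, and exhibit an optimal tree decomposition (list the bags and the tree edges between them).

Treewidth 2.
One such decomposition:
Bags: B1 = {0, 3, 5}  B2 = {3, 4, 5}  B3 = {0, 2, 5}  B4 = {0, 2, 6}  B5 = {1, 2, 5}
Tree: B1–B2, B1–B3, B3–B4, B3–B5

The largest bag has 3 vertices, giving width 2; this decomposition certifies tw(G) ≤ 2. Conversely, {0, 2, 5} is a clique of size 3, and the vertices of any clique must share a bag in every tree decomposition; so some bag has ≥ 3 vertices and tw(G) ≥ 2. The upper and lower bounds meet at 2, so that is the treewidth.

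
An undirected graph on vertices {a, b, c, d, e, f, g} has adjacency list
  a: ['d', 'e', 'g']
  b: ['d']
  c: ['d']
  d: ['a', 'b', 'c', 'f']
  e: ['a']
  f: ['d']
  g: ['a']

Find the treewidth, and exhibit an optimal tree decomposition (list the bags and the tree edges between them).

Treewidth 1.
One optimal decomposition is:
Bags: B1 = {a, e}  B2 = {a, g}  B3 = {a, d}  B4 = {c, d}  B5 = {b, d}  B6 = {d, f}
Tree: B1–B2, B1–B3, B3–B4, B4–B5, B3–B6

The largest bag has 2 vertices, giving width 1; this decomposition certifies tw(G) ≤ 1. Any graph with an edge has treewidth ≥ 1, and G has the edge e–a. Combining the bounds, tw(G) = 1.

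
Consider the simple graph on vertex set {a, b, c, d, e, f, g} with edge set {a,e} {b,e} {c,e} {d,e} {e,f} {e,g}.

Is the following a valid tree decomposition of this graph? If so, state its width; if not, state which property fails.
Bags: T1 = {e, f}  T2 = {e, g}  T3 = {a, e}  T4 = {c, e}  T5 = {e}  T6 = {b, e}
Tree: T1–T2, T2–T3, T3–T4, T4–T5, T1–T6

A tree decomposition must satisfy three properties: every vertex lies in some bag; for every edge, both endpoints lie together in some bag; and for every vertex, the bags containing it form a connected subtree. Here vertex d appears in no bag, so the decomposition is invalid.

No — vertex d appears in no bag.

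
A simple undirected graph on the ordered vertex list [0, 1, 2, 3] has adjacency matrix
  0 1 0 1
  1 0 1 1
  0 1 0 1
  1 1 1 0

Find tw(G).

2

A width-2 tree decomposition is:
Bags: B1 = {1, 2, 3}  B2 = {0, 1, 3}
Tree: B1–B2
Every bag has size at most 3, so the width is 3 − 1 = 2 and tw(G) ≤ 2. On the other hand G contains the 3-clique {0, 1, 3}. A clique must lie in a single bag of any decomposition, so no decomposition can have width below 2. Hence tw(G) = 2 exactly.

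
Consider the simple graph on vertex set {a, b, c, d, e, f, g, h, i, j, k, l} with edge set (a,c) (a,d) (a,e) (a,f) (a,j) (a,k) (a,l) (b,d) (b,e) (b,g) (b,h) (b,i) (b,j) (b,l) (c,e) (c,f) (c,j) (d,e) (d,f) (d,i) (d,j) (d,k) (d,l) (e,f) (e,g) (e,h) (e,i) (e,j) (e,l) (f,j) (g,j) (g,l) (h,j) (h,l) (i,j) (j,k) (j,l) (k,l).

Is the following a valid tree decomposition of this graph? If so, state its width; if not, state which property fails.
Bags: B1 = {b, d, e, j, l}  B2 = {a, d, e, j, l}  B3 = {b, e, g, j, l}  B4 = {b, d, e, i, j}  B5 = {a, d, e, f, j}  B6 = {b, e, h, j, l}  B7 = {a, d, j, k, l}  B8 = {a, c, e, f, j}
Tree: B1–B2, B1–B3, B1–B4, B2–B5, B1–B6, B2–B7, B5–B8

Every vertex of G appears in some bag (union = {a, b, c, d, e, f, g, h, i, j, k, l}); every edge is covered by a bag; and for each vertex v the set of bags containing v is connected in the bag tree. The decomposition is therefore valid. The largest bag has 5 vertices, so the width is 4.

Yes; width 4.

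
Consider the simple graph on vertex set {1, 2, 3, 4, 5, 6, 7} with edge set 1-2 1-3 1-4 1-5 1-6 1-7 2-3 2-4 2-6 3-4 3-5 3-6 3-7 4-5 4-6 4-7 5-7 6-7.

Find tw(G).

4

A width-4 tree decomposition is:
Bags: B1 = {1, 2, 3, 4, 6}  B2 = {1, 3, 4, 6, 7}  B3 = {1, 3, 4, 5, 7}
Tree: B1–B2, B2–B3
Each bag holds 5 vertices, so the decomposition has width 4, which upper-bounds the treewidth. On the other hand G contains the 5-clique {1, 3, 4, 5, 7}. A clique must lie in a single bag of any decomposition, so no decomposition can have width below 4. Therefore the treewidth is 4.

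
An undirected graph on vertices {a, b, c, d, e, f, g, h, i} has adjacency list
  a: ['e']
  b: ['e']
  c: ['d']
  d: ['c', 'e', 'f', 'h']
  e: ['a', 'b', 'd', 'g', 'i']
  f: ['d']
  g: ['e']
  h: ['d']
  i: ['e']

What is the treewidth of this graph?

A width-1 tree decomposition is:
Bags: B1 = {d, e}  B2 = {d, f}  B3 = {a, e}  B4 = {c, d}  B5 = {e, i}  B6 = {b, e}  B7 = {d, h}  B8 = {e, g}
Tree: B1–B2, B1–B3, B1–B4, B1–B5, B5–B6, B2–B7, B1–B8
Every bag has size at most 2, so the width is 2 − 1 = 1 and tw(G) ≤ 1. Any graph with an edge has treewidth ≥ 1, and G has the edge e–d. The upper and lower bounds meet at 1, so that is the treewidth.

1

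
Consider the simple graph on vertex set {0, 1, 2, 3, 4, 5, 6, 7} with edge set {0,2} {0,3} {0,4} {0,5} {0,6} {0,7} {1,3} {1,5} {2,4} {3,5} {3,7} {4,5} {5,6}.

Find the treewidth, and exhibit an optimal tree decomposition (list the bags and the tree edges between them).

The largest bag has 3 vertices, giving width 2; this decomposition certifies tw(G) ≤ 2. Conversely, {0, 2, 4} is a clique of size 3, and the vertices of any clique must share a bag in every tree decomposition; so some bag has ≥ 3 vertices and tw(G) ≥ 2. Hence tw(G) = 2 exactly.

Treewidth 2.
One such decomposition:
Bags: B1 = {0, 3, 7}  B2 = {0, 3, 5}  B3 = {1, 3, 5}  B4 = {0, 4, 5}  B5 = {0, 5, 6}  B6 = {0, 2, 4}
Tree: B1–B2, B2–B3, B2–B4, B2–B5, B4–B6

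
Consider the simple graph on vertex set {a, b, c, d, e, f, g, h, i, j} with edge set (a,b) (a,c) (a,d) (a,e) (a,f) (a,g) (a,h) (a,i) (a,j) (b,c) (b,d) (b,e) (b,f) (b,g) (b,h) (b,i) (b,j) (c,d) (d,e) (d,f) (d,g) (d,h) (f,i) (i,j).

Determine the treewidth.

3

A width-3 tree decomposition is:
Bags: B1 = {a, b, d, g}  B2 = {a, b, d, h}  B3 = {a, b, d, f}  B4 = {a, b, f, i}  B5 = {a, b, i, j}  B6 = {a, b, d, e}  B7 = {a, b, c, d}
Tree: B1–B2, B2–B3, B3–B4, B4–B5, B1–B6, B3–B7
The largest bag has 4 vertices, giving width 3; this decomposition certifies tw(G) ≤ 3. For the lower bound, the 4 vertices {a, b, d, f} are pairwise adjacent, and any tree decomposition puts a clique entirely inside one bag — forcing width ≥ 3. The upper and lower bounds meet at 3, so that is the treewidth.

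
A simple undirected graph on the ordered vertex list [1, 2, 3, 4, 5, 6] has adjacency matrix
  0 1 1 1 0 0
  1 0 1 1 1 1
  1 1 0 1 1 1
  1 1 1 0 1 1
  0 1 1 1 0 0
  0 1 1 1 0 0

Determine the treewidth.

A width-3 tree decomposition is:
Bags: B1 = {2, 3, 4, 5}  B2 = {2, 3, 4, 6}  B3 = {1, 2, 3, 4}
Tree: B1–B2, B2–B3
Each bag holds 4 vertices, so the decomposition has width 3, which upper-bounds the treewidth. For the lower bound, the 4 vertices {1, 2, 3, 4} are pairwise adjacent, and any tree decomposition puts a clique entirely inside one bag — forcing width ≥ 3. Therefore the treewidth is 3.

3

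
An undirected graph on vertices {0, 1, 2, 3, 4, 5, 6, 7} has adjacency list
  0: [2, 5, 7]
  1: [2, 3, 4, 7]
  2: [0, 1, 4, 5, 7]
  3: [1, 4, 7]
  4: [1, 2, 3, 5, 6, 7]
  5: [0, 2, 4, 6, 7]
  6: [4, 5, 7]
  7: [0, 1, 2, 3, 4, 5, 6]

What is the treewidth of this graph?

3

A width-3 tree decomposition is:
Bags: B1 = {2, 4, 5, 7}  B2 = {1, 2, 4, 7}  B3 = {0, 2, 5, 7}  B4 = {4, 5, 6, 7}  B5 = {1, 3, 4, 7}
Tree: B1–B2, B1–B3, B1–B4, B2–B5
Every bag has size at most 4, so the width is 4 − 1 = 3 and tw(G) ≤ 3. On the other hand G contains the 4-clique {0, 2, 5, 7}. A clique must lie in a single bag of any decomposition, so no decomposition can have width below 3. Combining the bounds, tw(G) = 3.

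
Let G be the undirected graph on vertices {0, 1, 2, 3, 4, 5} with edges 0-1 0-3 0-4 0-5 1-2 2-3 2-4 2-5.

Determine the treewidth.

2

A width-2 tree decomposition is:
Bags: B1 = {0, 2, 4}  B2 = {0, 2, 3}  B3 = {0, 2, 5}  B4 = {0, 1, 2}
Tree: B1–B2, B2–B3, B3–B4
The largest bag has 3 vertices, giving width 2; this decomposition certifies tw(G) ≤ 2. Since 4–0–3–2–4 is a cycle in G, G is not acyclic. Forests are exactly the graphs of treewidth ≤ 1, so tw(G) ≥ 2. Hence tw(G) = 2 exactly.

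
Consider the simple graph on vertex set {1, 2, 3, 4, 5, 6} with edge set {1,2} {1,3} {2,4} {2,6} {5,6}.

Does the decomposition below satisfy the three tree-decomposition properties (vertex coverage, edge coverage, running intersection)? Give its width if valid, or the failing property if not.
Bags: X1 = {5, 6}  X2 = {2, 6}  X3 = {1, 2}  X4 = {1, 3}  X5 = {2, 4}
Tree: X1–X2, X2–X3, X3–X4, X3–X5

Every vertex of G appears in some bag (union = {1, 2, 3, 4, 5, 6}); every edge is covered by a bag; and for each vertex v the set of bags containing v is connected in the bag tree. The decomposition is therefore valid. The largest bag has 2 vertices, so the width is 1.

Yes; width 1.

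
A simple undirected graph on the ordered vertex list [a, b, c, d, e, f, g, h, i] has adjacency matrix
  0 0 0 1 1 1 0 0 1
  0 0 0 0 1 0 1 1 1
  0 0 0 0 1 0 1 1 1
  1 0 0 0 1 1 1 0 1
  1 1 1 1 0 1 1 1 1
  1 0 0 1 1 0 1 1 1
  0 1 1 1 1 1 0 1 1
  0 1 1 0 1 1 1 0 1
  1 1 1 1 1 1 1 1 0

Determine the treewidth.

4

A width-4 tree decomposition is:
Bags: B1 = {d, e, f, g, i}  B2 = {e, f, g, h, i}  B3 = {b, e, g, h, i}  B4 = {c, e, g, h, i}  B5 = {a, d, e, f, i}
Tree: B1–B2, B2–B3, B3–B4, B1–B5
Each bag holds 5 vertices, so the decomposition has width 4, which upper-bounds the treewidth. Conversely, {d, e, f, g, i} is a clique of size 5, and the vertices of any clique must share a bag in every tree decomposition; so some bag has ≥ 5 vertices and tw(G) ≥ 4. Therefore the treewidth is 4.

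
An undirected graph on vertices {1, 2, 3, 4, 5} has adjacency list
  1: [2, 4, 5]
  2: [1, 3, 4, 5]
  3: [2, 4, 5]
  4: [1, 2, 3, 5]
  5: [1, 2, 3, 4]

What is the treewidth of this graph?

3

A width-3 tree decomposition is:
Bags: B1 = {2, 3, 4, 5}  B2 = {1, 2, 4, 5}
Tree: B1–B2
The largest bag has 4 vertices, giving width 3; this decomposition certifies tw(G) ≤ 3. For the lower bound, the 4 vertices {1, 2, 4, 5} are pairwise adjacent, and any tree decomposition puts a clique entirely inside one bag — forcing width ≥ 3. The upper and lower bounds meet at 3, so that is the treewidth.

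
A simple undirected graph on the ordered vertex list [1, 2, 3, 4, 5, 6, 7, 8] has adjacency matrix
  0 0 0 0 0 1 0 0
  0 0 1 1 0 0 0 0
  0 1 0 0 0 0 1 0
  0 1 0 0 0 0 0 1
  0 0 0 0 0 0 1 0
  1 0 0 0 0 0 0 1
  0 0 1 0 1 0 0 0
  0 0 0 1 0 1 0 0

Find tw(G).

A width-1 tree decomposition is:
Bags: B1 = {1, 6}  B2 = {6, 8}  B3 = {4, 8}  B4 = {2, 4}  B5 = {2, 3}  B6 = {3, 7}  B7 = {5, 7}
Tree: B1–B2, B2–B3, B3–B4, B4–B5, B5–B6, B6–B7
The largest bag has 2 vertices, giving width 1; this decomposition certifies tw(G) ≤ 1. Since G has at least one edge (e.g. 1–6), it is not an edgeless graph, so tw(G) ≥ 1. Combining the bounds, tw(G) = 1.

1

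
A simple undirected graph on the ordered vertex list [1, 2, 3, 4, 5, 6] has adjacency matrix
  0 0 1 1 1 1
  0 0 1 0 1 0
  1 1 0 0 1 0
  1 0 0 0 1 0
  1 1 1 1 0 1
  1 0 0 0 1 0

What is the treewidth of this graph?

A width-2 tree decomposition is:
Bags: B1 = {1, 4, 5}  B2 = {1, 5, 6}  B3 = {1, 3, 5}  B4 = {2, 3, 5}
Tree: B1–B2, B1–B3, B3–B4
Every bag has size at most 3, so the width is 3 − 1 = 2 and tw(G) ≤ 2. Conversely, {1, 3, 5} is a clique of size 3, and the vertices of any clique must share a bag in every tree decomposition; so some bag has ≥ 3 vertices and tw(G) ≥ 2. The upper and lower bounds meet at 2, so that is the treewidth.

2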